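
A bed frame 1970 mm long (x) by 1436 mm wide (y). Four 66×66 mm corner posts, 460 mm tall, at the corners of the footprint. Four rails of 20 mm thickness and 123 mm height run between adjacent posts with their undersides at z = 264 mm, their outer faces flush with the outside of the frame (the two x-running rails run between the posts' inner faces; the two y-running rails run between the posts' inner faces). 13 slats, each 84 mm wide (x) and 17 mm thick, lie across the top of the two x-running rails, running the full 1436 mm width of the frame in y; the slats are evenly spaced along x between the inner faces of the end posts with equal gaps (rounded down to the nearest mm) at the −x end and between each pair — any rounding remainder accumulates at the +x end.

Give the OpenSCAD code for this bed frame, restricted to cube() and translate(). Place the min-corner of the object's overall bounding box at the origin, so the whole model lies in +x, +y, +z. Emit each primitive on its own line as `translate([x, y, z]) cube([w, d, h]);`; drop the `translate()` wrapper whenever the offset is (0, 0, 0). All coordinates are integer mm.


cube([66, 66, 460]);
translate([0, 1370, 0]) cube([66, 66, 460]);
translate([1904, 0, 0]) cube([66, 66, 460]);
translate([1904, 1370, 0]) cube([66, 66, 460]);
translate([66, 0, 264]) cube([1838, 20, 123]);
translate([66, 1416, 264]) cube([1838, 20, 123]);
translate([0, 66, 264]) cube([20, 1304, 123]);
translate([1950, 66, 264]) cube([20, 1304, 123]);
translate([119, 0, 387]) cube([84, 1436, 17]);
translate([256, 0, 387]) cube([84, 1436, 17]);
translate([393, 0, 387]) cube([84, 1436, 17]);
translate([530, 0, 387]) cube([84, 1436, 17]);
translate([667, 0, 387]) cube([84, 1436, 17]);
translate([804, 0, 387]) cube([84, 1436, 17]);
translate([941, 0, 387]) cube([84, 1436, 17]);
translate([1078, 0, 387]) cube([84, 1436, 17]);
translate([1215, 0, 387]) cube([84, 1436, 17]);
translate([1352, 0, 387]) cube([84, 1436, 17]);
translate([1489, 0, 387]) cube([84, 1436, 17]);
translate([1626, 0, 387]) cube([84, 1436, 17]);
translate([1763, 0, 387]) cube([84, 1436, 17]);


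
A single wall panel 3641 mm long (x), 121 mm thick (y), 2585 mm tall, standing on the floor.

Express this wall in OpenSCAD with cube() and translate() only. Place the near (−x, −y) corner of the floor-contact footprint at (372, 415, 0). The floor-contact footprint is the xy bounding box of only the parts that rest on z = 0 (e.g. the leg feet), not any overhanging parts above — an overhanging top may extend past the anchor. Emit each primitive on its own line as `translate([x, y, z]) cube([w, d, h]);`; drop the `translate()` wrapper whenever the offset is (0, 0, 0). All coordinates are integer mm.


translate([372, 415, 0]) cube([3641, 121, 2585]);


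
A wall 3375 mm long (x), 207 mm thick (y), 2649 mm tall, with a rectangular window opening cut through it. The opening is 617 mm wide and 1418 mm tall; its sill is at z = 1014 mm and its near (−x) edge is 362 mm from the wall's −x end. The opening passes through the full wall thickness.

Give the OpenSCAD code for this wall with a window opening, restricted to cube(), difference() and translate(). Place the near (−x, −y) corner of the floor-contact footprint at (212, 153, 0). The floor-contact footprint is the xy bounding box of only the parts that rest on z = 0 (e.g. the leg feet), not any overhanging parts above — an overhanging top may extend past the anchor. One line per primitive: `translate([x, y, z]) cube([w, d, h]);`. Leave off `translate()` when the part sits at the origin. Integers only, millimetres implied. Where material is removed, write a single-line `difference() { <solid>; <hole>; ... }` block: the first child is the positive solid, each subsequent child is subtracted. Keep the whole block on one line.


difference() { translate([212, 153, 0]) cube([3375, 207, 2649]); translate([574, 153, 1014]) cube([617, 207, 1418]); }


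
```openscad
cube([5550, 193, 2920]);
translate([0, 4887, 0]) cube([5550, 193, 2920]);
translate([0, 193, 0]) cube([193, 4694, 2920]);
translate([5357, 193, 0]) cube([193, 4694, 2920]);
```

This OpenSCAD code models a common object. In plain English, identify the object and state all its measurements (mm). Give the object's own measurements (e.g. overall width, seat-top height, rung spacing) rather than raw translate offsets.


The wall frame of a small rectangular building: four walls, each 2920 mm tall and 193 mm thick, enclosing a footprint 5550 mm (x) by 5080 mm (y) outside-to-outside, with no floor or roof. The front and back walls (the −y and +y sides) span the full width; the two side walls fit between them.


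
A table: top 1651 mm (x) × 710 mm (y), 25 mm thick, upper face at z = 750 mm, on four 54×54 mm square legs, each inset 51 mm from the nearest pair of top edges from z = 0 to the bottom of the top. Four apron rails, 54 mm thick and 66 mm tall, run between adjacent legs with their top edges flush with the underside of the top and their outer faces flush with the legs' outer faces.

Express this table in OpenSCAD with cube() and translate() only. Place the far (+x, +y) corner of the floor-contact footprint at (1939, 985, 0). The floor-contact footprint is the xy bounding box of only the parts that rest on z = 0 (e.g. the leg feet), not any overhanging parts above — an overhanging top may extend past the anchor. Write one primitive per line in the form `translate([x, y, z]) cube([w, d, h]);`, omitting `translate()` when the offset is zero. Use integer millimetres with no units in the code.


// leg_h = 750 - 25 = 725
// apron z = 725 - 66 = 659
translate([339, 326, 725]) cube([1651, 710, 25]);
translate([390, 377, 0]) cube([54, 54, 725]);
translate([1885, 377, 0]) cube([54, 54, 725]);
translate([390, 931, 0]) cube([54, 54, 725]);
translate([1885, 931, 0]) cube([54, 54, 725]);
translate([444, 377, 659]) cube([1441, 54, 66]);
translate([444, 931, 659]) cube([1441, 54, 66]);
translate([390, 431, 659]) cube([54, 500, 66]);
translate([1885, 431, 659]) cube([54, 500, 66]);


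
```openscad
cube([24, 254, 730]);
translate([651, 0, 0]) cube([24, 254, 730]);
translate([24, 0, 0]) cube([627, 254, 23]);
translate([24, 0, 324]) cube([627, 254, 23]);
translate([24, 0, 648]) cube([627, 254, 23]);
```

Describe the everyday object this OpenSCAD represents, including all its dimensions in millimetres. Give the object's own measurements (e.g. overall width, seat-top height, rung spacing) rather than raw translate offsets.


An open bookshelf. Two side panels, each 24 mm thick, 254 mm deep and 730 mm tall, stand 675 mm apart (outside-to-outside). Between them sit 3 shelves, each 23 mm thick and 254 mm deep, spanning the full gap between the sides. The bottom shelf rests on the floor (its underside at z = 0) and the clear gap between one shelf's top and the next shelf's underside is 301 mm.


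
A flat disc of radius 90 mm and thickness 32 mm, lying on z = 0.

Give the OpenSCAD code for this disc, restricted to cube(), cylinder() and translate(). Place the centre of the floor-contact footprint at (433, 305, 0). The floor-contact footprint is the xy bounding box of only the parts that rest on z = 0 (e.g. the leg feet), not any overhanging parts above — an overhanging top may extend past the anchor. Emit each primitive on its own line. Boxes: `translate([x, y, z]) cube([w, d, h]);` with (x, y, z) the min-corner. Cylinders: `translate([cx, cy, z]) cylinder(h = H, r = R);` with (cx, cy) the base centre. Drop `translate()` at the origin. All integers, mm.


translate([433, 305, 0]) cylinder(h = 32, r = 90);


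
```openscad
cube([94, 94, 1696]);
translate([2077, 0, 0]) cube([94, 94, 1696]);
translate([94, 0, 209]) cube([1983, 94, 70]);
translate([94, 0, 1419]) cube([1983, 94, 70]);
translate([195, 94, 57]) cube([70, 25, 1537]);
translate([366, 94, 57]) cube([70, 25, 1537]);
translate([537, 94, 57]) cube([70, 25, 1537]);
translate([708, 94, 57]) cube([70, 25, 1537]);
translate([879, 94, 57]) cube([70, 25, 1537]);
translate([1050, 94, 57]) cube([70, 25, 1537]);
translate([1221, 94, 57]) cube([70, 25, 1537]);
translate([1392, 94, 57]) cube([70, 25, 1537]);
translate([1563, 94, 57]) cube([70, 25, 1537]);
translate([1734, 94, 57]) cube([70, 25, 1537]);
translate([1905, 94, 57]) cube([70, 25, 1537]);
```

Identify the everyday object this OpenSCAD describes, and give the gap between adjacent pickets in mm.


A fence section. The picket gap is 101 mm.

Two posts, two rails, 11 pickets — a fence section. Span 1983 mm holds 11 pickets of 70 mm with 12 equal gaps: ⌊(1983 − 11·70) / 12⌋ = 101 mm.


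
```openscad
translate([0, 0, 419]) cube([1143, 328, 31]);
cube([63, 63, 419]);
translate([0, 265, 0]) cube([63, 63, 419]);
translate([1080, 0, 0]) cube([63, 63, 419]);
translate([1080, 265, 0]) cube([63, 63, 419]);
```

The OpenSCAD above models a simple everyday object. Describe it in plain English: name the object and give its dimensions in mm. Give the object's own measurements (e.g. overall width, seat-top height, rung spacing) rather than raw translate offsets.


A long wooden bench with a 1143 mm (x) × 328 mm (y) seat, 31 mm thick, its top surface 450 mm above the floor. Four 63 mm square legs at the seat corners, flush with the edges, run from z = 0 to the seat underside.


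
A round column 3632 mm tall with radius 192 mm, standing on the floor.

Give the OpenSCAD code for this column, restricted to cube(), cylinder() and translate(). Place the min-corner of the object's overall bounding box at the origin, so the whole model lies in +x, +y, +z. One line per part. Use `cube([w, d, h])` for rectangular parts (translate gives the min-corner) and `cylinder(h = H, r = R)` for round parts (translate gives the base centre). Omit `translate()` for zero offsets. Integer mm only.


translate([192, 192, 0]) cylinder(h = 3632, r = 192);


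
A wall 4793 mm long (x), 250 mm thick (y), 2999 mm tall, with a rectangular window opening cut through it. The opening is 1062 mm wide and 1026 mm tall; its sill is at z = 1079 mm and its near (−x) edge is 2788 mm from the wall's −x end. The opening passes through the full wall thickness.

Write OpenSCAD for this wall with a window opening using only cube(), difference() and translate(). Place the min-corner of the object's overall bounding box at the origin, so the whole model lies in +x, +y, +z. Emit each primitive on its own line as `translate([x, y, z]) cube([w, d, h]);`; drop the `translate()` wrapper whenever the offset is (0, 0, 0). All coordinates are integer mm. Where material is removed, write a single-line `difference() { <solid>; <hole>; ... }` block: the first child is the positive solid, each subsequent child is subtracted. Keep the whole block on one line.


difference() { cube([4793, 250, 2999]); translate([2788, 0, 1079]) cube([1062, 250, 1026]); }


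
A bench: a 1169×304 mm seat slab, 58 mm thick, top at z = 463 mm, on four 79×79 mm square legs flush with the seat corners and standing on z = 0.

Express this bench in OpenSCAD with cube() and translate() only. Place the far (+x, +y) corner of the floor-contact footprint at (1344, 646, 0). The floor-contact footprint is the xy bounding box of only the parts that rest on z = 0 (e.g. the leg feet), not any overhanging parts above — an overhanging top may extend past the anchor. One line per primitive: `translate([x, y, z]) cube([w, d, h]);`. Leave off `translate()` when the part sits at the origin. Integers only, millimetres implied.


translate([175, 342, 405]) cube([1169, 304, 58]);
translate([175, 342, 0]) cube([79, 79, 405]);
translate([175, 567, 0]) cube([79, 79, 405]);
translate([1265, 342, 0]) cube([79, 79, 405]);
translate([1265, 567, 0]) cube([79, 79, 405]);


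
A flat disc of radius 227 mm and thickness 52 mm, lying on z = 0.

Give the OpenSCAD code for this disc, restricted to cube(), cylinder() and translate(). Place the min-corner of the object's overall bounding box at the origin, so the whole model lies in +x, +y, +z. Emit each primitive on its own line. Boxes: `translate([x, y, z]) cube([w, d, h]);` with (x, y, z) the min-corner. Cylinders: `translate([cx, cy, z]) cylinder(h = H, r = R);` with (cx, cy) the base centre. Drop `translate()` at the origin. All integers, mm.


translate([227, 227, 0]) cylinder(h = 52, r = 227);


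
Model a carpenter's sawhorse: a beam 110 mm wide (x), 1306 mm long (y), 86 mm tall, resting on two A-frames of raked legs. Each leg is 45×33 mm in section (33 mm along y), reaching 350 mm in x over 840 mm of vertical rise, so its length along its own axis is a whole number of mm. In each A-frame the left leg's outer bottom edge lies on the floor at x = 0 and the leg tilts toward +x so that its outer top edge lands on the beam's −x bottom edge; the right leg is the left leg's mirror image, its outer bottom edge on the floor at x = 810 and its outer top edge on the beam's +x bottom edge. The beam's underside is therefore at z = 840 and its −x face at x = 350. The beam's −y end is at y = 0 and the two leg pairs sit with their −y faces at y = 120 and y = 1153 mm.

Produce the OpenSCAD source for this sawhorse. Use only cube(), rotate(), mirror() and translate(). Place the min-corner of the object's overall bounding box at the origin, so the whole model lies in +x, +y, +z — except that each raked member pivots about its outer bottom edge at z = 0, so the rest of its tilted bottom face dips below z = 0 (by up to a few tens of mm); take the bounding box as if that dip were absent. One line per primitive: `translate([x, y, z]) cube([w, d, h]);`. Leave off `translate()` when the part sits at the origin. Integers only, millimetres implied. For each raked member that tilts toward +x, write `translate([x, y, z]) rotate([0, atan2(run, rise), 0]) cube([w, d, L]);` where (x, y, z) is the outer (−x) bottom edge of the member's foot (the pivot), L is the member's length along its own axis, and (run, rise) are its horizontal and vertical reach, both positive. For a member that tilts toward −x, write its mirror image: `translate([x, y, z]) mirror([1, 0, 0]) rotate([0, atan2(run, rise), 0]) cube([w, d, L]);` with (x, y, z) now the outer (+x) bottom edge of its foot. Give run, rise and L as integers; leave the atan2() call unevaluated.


translate([350, 0, 840]) cube([110, 1306, 86]);
translate([0, 120, 0]) rotate([0, atan2(350, 840), 0]) cube([45, 33, 910]);
translate([810, 120, 0]) mirror([1, 0, 0]) rotate([0, atan2(350, 840), 0]) cube([45, 33, 910]);
translate([0, 1153, 0]) rotate([0, atan2(350, 840), 0]) cube([45, 33, 910]);
translate([810, 1153, 0]) mirror([1, 0, 0]) rotate([0, atan2(350, 840), 0]) cube([45, 33, 910]);


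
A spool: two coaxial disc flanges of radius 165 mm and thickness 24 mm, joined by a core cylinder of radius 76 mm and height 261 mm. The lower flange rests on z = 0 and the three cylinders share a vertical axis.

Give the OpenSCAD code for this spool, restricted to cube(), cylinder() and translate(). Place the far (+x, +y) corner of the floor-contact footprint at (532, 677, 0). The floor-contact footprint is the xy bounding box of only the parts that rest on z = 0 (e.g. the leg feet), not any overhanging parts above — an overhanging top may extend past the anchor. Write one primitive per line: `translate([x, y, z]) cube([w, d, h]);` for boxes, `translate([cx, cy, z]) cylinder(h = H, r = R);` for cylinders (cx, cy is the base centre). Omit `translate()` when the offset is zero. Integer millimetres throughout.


translate([367, 512, 0]) cylinder(h = 24, r = 165);
translate([367, 512, 24]) cylinder(h = 261, r = 76);
translate([367, 512, 285]) cylinder(h = 24, r = 165);


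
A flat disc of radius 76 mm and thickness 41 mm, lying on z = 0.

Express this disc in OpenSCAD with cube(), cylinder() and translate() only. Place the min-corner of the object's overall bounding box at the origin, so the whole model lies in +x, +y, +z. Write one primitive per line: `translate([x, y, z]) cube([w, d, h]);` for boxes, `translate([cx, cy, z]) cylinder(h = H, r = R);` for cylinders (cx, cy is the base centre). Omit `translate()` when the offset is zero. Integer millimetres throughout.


translate([76, 76, 0]) cylinder(h = 41, r = 76);


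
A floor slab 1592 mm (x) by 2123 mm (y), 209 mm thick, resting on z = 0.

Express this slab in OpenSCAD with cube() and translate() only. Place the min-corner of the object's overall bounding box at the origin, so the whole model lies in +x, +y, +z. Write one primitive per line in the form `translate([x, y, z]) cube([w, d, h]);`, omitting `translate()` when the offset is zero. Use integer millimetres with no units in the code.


cube([1592, 2123, 209]);


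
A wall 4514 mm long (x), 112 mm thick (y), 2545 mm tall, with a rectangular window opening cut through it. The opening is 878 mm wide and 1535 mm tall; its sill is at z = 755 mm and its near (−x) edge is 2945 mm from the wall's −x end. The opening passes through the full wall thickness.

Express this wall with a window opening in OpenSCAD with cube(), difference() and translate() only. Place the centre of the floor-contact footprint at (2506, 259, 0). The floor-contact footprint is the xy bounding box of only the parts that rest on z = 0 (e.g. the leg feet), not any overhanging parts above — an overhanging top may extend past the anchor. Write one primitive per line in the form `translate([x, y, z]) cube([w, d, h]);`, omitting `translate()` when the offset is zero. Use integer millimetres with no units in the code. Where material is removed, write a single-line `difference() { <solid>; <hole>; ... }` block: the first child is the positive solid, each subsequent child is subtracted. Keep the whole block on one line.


difference() { translate([249, 203, 0]) cube([4514, 112, 2545]); translate([3194, 203, 755]) cube([878, 112, 1535]); }


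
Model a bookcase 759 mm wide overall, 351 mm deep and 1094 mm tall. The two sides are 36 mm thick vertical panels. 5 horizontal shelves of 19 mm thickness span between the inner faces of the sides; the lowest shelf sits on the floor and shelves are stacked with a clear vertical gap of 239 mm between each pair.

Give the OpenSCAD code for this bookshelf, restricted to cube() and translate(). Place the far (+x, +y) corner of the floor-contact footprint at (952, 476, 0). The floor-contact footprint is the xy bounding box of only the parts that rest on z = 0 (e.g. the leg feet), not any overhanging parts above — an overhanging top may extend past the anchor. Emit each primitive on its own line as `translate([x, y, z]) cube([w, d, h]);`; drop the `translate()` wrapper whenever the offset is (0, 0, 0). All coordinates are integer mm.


translate([193, 125, 0]) cube([36, 351, 1094]);
translate([916, 125, 0]) cube([36, 351, 1094]);
translate([229, 125, 0]) cube([687, 351, 19]);
translate([229, 125, 258]) cube([687, 351, 19]);
translate([229, 125, 516]) cube([687, 351, 19]);
translate([229, 125, 774]) cube([687, 351, 19]);
translate([229, 125, 1032]) cube([687, 351, 19]);


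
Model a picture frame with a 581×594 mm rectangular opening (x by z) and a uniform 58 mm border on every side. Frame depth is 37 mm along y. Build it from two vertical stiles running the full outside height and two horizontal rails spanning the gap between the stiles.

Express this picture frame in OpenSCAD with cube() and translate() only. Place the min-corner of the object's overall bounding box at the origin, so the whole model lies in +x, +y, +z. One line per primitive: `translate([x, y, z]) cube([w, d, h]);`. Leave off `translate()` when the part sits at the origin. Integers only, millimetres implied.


cube([58, 37, 710]);
translate([639, 0, 0]) cube([58, 37, 710]);
translate([58, 0, 0]) cube([581, 37, 58]);
translate([58, 0, 652]) cube([581, 37, 58]);


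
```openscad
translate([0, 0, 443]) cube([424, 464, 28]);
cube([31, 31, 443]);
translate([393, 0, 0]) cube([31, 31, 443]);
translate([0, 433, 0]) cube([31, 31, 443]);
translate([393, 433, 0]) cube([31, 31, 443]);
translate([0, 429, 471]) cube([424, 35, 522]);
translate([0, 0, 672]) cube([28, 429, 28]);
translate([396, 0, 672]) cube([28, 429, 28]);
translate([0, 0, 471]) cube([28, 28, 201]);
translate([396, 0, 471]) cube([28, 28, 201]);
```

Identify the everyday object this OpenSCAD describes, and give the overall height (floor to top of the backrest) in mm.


A chair. The overall height is 993 mm.

A slab on four corner posts with a tall panel at the back — a chair. The seat slab sits at z = 443 with thickness 28, and the 522 mm backrest starts at the seat top, so the overall height is 443 + 28 + 522 = 993 mm.


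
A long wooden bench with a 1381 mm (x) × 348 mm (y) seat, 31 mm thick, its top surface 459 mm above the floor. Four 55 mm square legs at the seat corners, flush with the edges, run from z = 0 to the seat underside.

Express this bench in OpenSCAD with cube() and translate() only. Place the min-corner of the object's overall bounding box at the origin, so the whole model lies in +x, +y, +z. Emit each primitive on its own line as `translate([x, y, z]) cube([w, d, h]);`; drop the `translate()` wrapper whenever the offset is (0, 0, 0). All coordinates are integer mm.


// leg_h = 459 − 31 = 428
translate([0, 0, 428]) cube([1381, 348, 31]);
cube([55, 55, 428]);
translate([0, 293, 0]) cube([55, 55, 428]);
translate([1326, 0, 0]) cube([55, 55, 428]);
translate([1326, 293, 0]) cube([55, 55, 428]);


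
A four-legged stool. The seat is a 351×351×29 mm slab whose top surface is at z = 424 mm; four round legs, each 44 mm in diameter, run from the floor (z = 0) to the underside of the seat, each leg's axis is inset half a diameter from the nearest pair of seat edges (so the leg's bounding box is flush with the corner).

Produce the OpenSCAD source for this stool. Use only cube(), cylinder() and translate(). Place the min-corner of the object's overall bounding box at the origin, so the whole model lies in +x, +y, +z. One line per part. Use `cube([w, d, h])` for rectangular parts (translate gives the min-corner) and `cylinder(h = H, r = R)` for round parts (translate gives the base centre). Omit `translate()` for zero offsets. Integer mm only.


translate([0, 0, 395]) cube([351, 351, 29]);
translate([22, 22, 0]) cylinder(h = 395, r = 22);
translate([329, 22, 0]) cylinder(h = 395, r = 22);
translate([22, 329, 0]) cylinder(h = 395, r = 22);
translate([329, 329, 0]) cylinder(h = 395, r = 22);


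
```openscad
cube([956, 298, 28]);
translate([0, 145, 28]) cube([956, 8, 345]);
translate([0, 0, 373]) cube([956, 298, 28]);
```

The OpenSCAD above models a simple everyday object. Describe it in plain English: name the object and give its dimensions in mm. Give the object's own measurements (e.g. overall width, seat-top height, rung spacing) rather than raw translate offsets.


An I-beam lying along x, 956 mm long. Overall section height 401 mm. Two flanges 298 mm wide (y) and 28 mm thick, one on the floor and one at the top; a web 8 mm thick runs between them, centred on the flange width.


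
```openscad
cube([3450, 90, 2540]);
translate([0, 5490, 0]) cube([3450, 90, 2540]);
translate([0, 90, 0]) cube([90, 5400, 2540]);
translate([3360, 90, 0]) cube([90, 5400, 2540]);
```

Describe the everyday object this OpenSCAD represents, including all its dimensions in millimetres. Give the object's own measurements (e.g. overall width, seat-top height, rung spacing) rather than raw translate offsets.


The wall frame of a small rectangular building: four walls, each 2540 mm tall and 90 mm thick, enclosing a footprint 3450 mm (x) by 5580 mm (y) outside-to-outside, with no floor or roof. The front and back walls (the −y and +y sides) span the full width; the two side walls fit between them.


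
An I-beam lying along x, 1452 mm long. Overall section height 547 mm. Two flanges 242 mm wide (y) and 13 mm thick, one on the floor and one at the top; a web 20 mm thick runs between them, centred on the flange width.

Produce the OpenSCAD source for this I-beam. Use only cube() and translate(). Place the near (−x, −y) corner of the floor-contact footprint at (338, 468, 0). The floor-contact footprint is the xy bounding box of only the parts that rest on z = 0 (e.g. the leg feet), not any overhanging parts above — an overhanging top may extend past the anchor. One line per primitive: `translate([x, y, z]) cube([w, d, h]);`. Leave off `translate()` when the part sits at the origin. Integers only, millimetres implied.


translate([338, 468, 0]) cube([1452, 242, 13]);
translate([338, 579, 13]) cube([1452, 20, 521]);
translate([338, 468, 534]) cube([1452, 242, 13]);


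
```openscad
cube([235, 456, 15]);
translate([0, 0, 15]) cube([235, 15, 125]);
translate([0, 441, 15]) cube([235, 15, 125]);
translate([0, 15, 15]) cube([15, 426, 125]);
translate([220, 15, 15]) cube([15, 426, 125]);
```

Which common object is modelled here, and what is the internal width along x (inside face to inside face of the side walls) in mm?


An open box. The internal width is 205 mm.

A 235×456 base slab with four walls standing on it — an open box. The base is 235 mm wide and the walls are 15 mm thick, so the internal width is 235 − 2 × 15 = 205 mm.


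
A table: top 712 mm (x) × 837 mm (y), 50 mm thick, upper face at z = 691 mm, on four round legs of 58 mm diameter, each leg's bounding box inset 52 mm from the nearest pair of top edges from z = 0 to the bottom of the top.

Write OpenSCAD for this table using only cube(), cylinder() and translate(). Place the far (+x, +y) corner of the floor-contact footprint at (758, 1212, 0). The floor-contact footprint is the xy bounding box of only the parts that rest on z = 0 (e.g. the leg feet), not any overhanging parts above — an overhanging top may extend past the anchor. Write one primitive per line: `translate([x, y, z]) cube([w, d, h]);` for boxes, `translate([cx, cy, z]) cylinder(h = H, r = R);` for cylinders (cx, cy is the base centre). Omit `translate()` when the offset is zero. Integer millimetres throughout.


translate([98, 427, 641]) cube([712, 837, 50]);
translate([179, 508, 0]) cylinder(h = 641, r = 29);
translate([729, 508, 0]) cylinder(h = 641, r = 29);
translate([179, 1183, 0]) cylinder(h = 641, r = 29);
translate([729, 1183, 0]) cylinder(h = 641, r = 29);


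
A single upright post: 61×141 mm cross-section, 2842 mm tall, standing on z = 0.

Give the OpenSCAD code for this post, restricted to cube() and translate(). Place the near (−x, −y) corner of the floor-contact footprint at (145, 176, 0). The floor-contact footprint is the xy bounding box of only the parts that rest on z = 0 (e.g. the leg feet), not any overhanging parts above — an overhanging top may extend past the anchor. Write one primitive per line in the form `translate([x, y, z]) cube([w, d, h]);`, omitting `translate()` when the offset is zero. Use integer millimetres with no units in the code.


translate([145, 176, 0]) cube([61, 141, 2842]);


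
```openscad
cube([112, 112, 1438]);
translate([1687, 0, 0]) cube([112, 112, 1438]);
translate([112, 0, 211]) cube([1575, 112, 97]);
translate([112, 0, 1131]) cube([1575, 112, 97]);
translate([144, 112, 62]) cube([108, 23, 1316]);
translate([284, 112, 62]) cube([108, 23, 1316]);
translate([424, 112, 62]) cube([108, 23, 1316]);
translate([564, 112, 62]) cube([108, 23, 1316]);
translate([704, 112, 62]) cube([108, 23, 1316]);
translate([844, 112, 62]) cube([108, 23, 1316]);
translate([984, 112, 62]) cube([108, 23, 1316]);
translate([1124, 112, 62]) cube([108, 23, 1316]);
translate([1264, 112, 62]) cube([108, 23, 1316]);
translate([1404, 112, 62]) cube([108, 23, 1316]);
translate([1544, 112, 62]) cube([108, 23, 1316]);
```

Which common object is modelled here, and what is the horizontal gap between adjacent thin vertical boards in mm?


A fence section. The picket gap is 32 mm.

Two posts, two rails, 11 pickets — a fence section. Span 1575 mm holds 11 pickets of 108 mm with 12 equal gaps: ⌊(1575 − 11·108) / 12⌋ = 32 mm.


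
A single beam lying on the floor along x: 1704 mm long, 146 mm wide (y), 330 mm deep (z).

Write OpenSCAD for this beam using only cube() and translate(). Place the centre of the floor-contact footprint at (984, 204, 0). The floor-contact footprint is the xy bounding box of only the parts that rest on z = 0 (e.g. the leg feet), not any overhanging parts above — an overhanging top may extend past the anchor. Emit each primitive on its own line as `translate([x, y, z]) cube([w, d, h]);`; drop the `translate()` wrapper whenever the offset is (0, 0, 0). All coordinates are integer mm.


translate([132, 131, 0]) cube([1704, 146, 330]);


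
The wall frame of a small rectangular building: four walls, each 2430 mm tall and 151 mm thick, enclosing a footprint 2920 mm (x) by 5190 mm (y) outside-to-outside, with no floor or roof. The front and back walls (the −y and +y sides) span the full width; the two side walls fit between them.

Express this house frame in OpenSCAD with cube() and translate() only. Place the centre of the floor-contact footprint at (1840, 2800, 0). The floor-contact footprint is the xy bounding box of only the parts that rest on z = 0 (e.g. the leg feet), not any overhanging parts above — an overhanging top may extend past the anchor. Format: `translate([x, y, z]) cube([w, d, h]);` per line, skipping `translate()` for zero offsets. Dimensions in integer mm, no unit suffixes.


translate([380, 205, 0]) cube([2920, 151, 2430]);
translate([380, 5244, 0]) cube([2920, 151, 2430]);
translate([380, 356, 0]) cube([151, 4888, 2430]);
translate([3149, 356, 0]) cube([151, 4888, 2430]);


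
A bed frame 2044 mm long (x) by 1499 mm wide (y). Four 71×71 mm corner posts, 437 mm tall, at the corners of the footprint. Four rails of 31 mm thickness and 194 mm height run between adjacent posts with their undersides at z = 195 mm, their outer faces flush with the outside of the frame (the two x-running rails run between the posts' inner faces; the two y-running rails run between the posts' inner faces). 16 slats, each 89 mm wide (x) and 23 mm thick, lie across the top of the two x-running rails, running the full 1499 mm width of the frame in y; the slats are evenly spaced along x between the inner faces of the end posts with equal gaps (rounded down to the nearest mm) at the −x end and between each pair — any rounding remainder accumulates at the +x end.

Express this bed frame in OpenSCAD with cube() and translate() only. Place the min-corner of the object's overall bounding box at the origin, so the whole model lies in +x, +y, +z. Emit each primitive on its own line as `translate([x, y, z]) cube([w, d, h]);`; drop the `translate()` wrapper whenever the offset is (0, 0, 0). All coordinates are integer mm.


cube([71, 71, 437]);
translate([0, 1428, 0]) cube([71, 71, 437]);
translate([1973, 0, 0]) cube([71, 71, 437]);
translate([1973, 1428, 0]) cube([71, 71, 437]);
translate([71, 0, 195]) cube([1902, 31, 194]);
translate([71, 1468, 195]) cube([1902, 31, 194]);
translate([0, 71, 195]) cube([31, 1357, 194]);
translate([2013, 71, 195]) cube([31, 1357, 194]);
translate([99, 0, 389]) cube([89, 1499, 23]);
translate([216, 0, 389]) cube([89, 1499, 23]);
translate([333, 0, 389]) cube([89, 1499, 23]);
translate([450, 0, 389]) cube([89, 1499, 23]);
translate([567, 0, 389]) cube([89, 1499, 23]);
translate([684, 0, 389]) cube([89, 1499, 23]);
translate([801, 0, 389]) cube([89, 1499, 23]);
translate([918, 0, 389]) cube([89, 1499, 23]);
translate([1035, 0, 389]) cube([89, 1499, 23]);
translate([1152, 0, 389]) cube([89, 1499, 23]);
translate([1269, 0, 389]) cube([89, 1499, 23]);
translate([1386, 0, 389]) cube([89, 1499, 23]);
translate([1503, 0, 389]) cube([89, 1499, 23]);
translate([1620, 0, 389]) cube([89, 1499, 23]);
translate([1737, 0, 389]) cube([89, 1499, 23]);
translate([1854, 0, 389]) cube([89, 1499, 23]);


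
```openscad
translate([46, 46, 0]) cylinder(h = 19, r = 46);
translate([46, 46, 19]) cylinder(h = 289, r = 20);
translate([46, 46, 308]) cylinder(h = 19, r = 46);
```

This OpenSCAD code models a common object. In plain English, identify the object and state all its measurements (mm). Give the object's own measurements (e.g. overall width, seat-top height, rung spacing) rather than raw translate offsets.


A spool: two coaxial disc flanges of radius 46 mm and thickness 19 mm, joined by a core cylinder of radius 20 mm and height 289 mm. The lower flange rests on z = 0 and the three cylinders share a vertical axis.


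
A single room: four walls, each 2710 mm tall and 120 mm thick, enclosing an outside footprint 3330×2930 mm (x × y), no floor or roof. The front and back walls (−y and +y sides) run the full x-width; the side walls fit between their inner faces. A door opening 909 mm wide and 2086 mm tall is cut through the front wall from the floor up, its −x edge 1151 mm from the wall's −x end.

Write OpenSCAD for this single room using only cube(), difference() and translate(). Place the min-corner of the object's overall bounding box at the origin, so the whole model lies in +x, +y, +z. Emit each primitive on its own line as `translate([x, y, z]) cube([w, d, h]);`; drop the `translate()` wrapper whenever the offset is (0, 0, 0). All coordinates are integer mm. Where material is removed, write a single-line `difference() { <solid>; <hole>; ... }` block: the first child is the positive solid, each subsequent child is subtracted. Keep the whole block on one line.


difference() { cube([3330, 120, 2710]); translate([1151, 0, 0]) cube([909, 120, 2086]); }
translate([0, 2810, 0]) cube([3330, 120, 2710]);
translate([0, 120, 0]) cube([120, 2690, 2710]);
translate([3210, 120, 0]) cube([120, 2690, 2710]);


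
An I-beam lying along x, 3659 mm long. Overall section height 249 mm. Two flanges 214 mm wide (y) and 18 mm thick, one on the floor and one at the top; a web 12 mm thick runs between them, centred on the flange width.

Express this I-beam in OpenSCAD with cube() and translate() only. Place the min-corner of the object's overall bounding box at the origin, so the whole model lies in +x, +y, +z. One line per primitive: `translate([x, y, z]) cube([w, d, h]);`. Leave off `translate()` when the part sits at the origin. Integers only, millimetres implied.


cube([3659, 214, 18]);
translate([0, 101, 18]) cube([3659, 12, 213]);
translate([0, 0, 231]) cube([3659, 214, 18]);


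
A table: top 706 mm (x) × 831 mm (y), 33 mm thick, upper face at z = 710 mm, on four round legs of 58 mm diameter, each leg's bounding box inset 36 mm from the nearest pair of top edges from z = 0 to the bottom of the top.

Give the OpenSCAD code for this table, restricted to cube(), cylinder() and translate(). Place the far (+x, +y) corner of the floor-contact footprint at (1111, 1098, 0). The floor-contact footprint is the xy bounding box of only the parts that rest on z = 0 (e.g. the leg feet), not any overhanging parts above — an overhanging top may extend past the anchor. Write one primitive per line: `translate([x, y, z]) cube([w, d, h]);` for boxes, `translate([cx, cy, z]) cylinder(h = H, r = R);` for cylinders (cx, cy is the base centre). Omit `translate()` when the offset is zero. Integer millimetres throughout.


translate([441, 303, 677]) cube([706, 831, 33]);
translate([506, 368, 0]) cylinder(h = 677, r = 29);
translate([1082, 368, 0]) cylinder(h = 677, r = 29);
translate([506, 1069, 0]) cylinder(h = 677, r = 29);
translate([1082, 1069, 0]) cylinder(h = 677, r = 29);


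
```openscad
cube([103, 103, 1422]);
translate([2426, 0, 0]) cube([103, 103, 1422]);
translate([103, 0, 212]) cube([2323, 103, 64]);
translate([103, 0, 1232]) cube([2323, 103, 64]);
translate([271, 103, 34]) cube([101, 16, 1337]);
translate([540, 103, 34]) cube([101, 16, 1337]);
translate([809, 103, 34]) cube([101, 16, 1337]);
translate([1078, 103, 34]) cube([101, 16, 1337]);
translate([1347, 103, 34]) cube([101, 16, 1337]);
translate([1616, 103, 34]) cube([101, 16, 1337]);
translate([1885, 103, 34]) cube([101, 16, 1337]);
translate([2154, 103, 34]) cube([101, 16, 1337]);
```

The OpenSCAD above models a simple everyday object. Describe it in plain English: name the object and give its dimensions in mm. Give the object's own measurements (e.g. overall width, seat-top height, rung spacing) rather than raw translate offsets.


A fence section. Two 103×103 mm posts, 1422 mm tall, stand on the floor with a clear span of 2323 mm between their inner faces. Two horizontal rails of 103×64 mm section span the gap between the posts with their undersides at z = 212 mm and z = 1232 mm, flush with the posts' −y face. 8 pickets, each 101 mm wide, 16 mm thick and 1337 mm tall, are fixed to the +y face of the rails with their bottoms at z = 34 mm, spaced across the span with a 168 mm gap after the −x post and between neighbouring pickets, with 171 mm left before the +x post.


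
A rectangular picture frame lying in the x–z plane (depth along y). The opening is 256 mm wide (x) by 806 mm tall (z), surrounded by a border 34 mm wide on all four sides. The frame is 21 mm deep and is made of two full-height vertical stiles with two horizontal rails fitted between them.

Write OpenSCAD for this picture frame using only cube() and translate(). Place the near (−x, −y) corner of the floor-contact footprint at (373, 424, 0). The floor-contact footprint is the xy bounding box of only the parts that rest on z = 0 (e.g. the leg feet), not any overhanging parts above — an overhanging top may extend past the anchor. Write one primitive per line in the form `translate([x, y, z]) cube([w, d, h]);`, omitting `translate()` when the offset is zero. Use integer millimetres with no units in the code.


translate([373, 424, 0]) cube([34, 21, 874]);
translate([663, 424, 0]) cube([34, 21, 874]);
translate([407, 424, 0]) cube([256, 21, 34]);
translate([407, 424, 840]) cube([256, 21, 34]);


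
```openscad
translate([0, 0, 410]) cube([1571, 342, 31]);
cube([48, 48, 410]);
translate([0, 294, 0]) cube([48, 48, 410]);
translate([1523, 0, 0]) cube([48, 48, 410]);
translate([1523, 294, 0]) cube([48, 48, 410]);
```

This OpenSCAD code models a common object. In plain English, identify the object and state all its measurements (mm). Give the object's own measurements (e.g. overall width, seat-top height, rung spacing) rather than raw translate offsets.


A bench: a 1571×342 mm seat slab, 31 mm thick, top at z = 441 mm, on four 48×48 mm square legs flush with the seat corners and standing on z = 0.


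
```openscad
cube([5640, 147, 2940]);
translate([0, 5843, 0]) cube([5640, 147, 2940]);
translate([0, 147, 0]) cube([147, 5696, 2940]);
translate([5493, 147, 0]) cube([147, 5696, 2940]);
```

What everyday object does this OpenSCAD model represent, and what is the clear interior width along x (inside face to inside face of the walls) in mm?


A house (or room) frame. The interior width is 5346 mm.

Four 2940 mm walls enclosing a rectangle with no floor or roof — a room or house frame. Outside width is 5640 mm and wall thickness is 147 mm, so the interior width is 5640 − 2 × 147 = 5346 mm.


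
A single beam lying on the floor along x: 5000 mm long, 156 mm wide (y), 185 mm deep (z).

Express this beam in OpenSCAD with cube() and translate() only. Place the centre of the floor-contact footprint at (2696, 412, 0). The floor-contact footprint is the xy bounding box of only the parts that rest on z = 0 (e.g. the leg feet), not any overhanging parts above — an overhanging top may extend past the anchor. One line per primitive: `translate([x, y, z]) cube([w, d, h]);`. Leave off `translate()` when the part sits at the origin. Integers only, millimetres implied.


translate([196, 334, 0]) cube([5000, 156, 185]);


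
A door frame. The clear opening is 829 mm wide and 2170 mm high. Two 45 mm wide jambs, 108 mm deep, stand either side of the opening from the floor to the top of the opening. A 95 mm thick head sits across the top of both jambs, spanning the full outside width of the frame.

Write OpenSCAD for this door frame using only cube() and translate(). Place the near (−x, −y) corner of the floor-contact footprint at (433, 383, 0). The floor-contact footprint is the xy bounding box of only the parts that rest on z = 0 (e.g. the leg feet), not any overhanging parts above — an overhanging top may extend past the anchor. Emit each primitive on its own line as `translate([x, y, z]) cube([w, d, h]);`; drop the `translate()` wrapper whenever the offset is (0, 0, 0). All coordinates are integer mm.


translate([433, 383, 0]) cube([45, 108, 2170]);
translate([1307, 383, 0]) cube([45, 108, 2170]);
translate([433, 383, 2170]) cube([919, 108, 95]);
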